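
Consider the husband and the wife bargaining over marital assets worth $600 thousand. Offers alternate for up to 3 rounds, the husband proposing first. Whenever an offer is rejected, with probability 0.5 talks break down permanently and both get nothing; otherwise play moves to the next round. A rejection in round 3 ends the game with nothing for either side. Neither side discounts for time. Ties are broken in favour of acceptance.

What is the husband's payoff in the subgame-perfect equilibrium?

Round 3 (the husband proposes): the wife will accept anything ≥ 0, so the husband offers 0 and keeps 600.
Round 2 (the wife proposes): rejecting gives the husband an expected 0.5 × 600 = 300, so the wife offers 300, keeping 300.
Round 1 (the husband proposes): rejecting gives the wife an expected 0.5 × 300 = 150. The husband offers 150 and keeps 600 − 150 = 450.

450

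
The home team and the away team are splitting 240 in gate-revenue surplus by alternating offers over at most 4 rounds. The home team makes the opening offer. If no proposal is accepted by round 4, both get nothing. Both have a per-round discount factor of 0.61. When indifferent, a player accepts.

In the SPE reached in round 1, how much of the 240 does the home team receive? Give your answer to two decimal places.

128.43

Solve by backward induction from round 4.
Round 4 (the away team proposes): rejection yields 0 for the home team; the away team offers 0 and keeps 240.
Round 3 (the home team proposes): the away team can get 240 next round, worth 0.61 × 240 = 146.4 now, so the home team offers 146.4, keeping 93.6.
Round 2 (the away team proposes): the home team can get 93.6 next round, worth 0.61 × 93.6 = 57.096 now. The away team offers 57.096 and keeps 240 − 57.096 = 182.904.
Round 1 (the home team proposes): the away team can get 182.904 next round, worth 0.61 × 182.904 = 111.57144 now; the home team offers that and keeps 128.42856.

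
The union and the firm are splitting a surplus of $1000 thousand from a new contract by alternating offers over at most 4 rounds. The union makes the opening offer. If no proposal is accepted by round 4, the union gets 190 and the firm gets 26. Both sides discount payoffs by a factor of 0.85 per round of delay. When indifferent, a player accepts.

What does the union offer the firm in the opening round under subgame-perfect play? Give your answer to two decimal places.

By backward induction:
Round 4 (the firm proposes): the union gets 190 if talks fail, so the firm offers 190 and keeps 810.
Round 3 (the union proposes): the firm can get 810 next round, worth 0.85 × 810 = 688.5 now, so the union offers 688.5, keeping 311.5.
Round 2 (the firm proposes): the union can get 311.5 next round, worth 0.85 × 311.5 = 264.775 now. The firm offers 264.775 and keeps 1000 − 264.775 = 735.225.
Round 1 (the union proposes): the firm can get 735.225 next round, worth 0.85 × 735.225 = 624.94125 now, so the union offers 624.94125, keeping 375.05875.

624.94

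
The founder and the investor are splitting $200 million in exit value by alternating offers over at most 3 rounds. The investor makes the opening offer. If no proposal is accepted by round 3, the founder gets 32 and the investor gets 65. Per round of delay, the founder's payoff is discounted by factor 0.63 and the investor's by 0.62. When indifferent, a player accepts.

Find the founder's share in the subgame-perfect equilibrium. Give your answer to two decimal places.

60.38

Round 3 (the investor proposes): the founder gets 32 if talks fail, so the investor offers 32 and keeps 168.
Round 2 (the founder proposes): the investor can get 168 next round, worth 0.62 × 168 = 104.16 now; the founder offers that and keeps 95.84.
Round 1 (the investor proposes): the founder can get 95.84 next round, worth 0.63 × 95.84 = 60.3792 now; the investor offers that and keeps 139.6208.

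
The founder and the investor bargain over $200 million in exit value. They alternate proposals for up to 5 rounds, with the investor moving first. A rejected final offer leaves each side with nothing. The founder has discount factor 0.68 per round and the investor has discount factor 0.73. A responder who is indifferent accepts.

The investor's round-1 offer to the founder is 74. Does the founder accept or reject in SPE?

Accept

Round 5 (the investor proposes): the founder will accept anything ≥ 0, so the investor offers 0 and keeps 200.
Round 4 (the founder proposes): the investor can get 200 next round, worth 0.73 × 200 = 146 now. The founder offers 146 and keeps 200 − 146 = 54.
Round 3 (the investor proposes): the founder can get 54 next round, worth 0.68 × 54 = 36.72 now, so the investor offers 36.72, keeping 163.28.
Round 2 (the founder proposes): the investor can get 163.28 next round, worth 0.73 × 163.28 = 119.1944 now, so the founder offers 119.1944, keeping 80.8056.
So by rejecting in round 1, the founder gets 80.8056 next round, worth 0.68 × 80.8056 = 54.947808 now.
Offer 74 ≥ 54.947808, so the founder accepts.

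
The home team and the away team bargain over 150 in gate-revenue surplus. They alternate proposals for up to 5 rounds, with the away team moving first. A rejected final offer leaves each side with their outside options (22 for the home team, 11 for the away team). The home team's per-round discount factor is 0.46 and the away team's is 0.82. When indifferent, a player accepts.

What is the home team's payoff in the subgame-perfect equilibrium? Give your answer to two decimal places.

20.23

Round 5 (the away team proposes): the home team gets 22 if talks fail, so the away team offers 22 and keeps 128.
Round 4 (the home team proposes): the away team can get 128 next round, worth 0.82 × 128 = 104.96 now; the home team offers that and keeps 45.04.
Round 3 (the away team proposes): the home team can get 45.04 next round, worth 0.46 × 45.04 = 20.7184 now; the away team offers that and keeps 129.2816.
Round 2 (the home team proposes): the away team can get 129.2816 next round, worth 0.82 × 129.2816 = 106.010912 now. The home team offers 106.010912 and keeps 150 − 106.010912 = 43.989088.
Round 1 (the away team proposes): the home team can get 43.989088 next round, worth 0.46 × 43.989088 = 20.23498048 now. The away team offers 20.23498048 and keeps 150 − 20.23498048 = 129.76501952.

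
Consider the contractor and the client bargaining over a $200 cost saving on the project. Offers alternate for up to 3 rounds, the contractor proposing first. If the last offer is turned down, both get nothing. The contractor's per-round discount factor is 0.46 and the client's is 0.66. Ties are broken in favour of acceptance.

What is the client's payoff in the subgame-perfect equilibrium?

By backward induction:
Round 3 (the contractor proposes): rejection yields 0 for the client; the contractor offers 0 and keeps 200.
Round 2 (the client proposes): the contractor can get 200 next round, worth 0.46 × 200 = 92 now. The client offers 92 and keeps 200 − 92 = 108.
Round 1 (the contractor proposes): the client can get 108 next round, worth 0.66 × 108 = 71.28 now; the contractor offers that and keeps 128.72.

71.28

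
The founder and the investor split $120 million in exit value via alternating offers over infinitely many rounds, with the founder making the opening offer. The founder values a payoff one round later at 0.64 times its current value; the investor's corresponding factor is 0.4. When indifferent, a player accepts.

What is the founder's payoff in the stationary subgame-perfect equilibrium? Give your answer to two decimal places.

In a stationary SPE each proposer offers the other exactly their discounted continuation value.
If the founder keeps x when proposing and the investor keeps y when proposing, then x = 120 − 0.4y and y = 120 − 0.64x.
Solving: x = 120(1 − 0.4) / (1 − 0.64·0.4) = 72 / 0.744 ≈ 96.7742.
The investor gets 120 − 96.7742 ≈ 23.2258.

96.77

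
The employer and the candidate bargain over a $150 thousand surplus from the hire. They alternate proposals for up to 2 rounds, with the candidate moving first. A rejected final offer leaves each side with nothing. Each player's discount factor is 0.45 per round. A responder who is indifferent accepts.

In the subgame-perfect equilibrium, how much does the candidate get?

Solve by backward induction from round 2.
Round 2 (the employer proposes): rejection yields 0 for the candidate; the employer offers 0 and keeps 150.
Round 1 (the candidate proposes): the employer can get 150 next round, worth 0.45 × 150 = 67.5 now. The candidate offers 67.5 and keeps 150 − 67.5 = 82.5.

82.5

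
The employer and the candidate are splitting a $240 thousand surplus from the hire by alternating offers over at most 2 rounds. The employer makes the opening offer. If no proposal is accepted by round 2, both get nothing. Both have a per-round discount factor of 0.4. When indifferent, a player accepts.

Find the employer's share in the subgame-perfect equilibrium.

144

Round 2 (the candidate proposes): rejection yields 0 for the employer; the candidate offers 0 and keeps 240.
Round 1 (the employer proposes): the candidate can get 240 next round, worth 0.4 × 240 = 96 now. The employer offers 96 and keeps 240 − 96 = 144.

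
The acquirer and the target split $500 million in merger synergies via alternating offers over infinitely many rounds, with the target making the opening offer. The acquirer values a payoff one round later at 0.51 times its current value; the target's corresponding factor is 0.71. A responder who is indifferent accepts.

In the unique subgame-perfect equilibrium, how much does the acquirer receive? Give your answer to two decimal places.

In a stationary SPE each proposer offers the other exactly their discounted continuation value.
If the target keeps x when proposing and the acquirer keeps y when proposing, then x = 500 − 0.51y and y = 500 − 0.71x.
Solving: x = 500(1 − 0.51) / (1 − 0.71·0.51) = 245 / 0.6379 ≈ 384.0727.
The acquirer gets 500 − 384.0727 ≈ 115.9273.

115.93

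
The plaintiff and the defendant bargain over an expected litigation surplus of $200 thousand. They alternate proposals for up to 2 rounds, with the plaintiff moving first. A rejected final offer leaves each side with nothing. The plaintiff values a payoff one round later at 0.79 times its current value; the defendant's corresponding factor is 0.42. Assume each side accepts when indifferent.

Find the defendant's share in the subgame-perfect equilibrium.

84

Round 2 (the defendant proposes): the plaintiff will accept anything ≥ 0, so the defendant offers 0 and keeps 200.
Round 1 (the plaintiff proposes): the defendant can get 200 next round, worth 0.42 × 200 = 84 now. The plaintiff offers 84 and keeps 200 − 84 = 116.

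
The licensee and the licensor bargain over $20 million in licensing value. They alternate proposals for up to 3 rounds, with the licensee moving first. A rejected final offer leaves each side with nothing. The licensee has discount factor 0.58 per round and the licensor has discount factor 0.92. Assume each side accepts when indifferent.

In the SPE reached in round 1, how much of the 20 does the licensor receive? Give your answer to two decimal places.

Round 3 (the licensee proposes): rejection yields 0 for the licensor; the licensee offers 0 and keeps 20.
Round 2 (the licensor proposes): the licensee can get 20 next round, worth 0.58 × 20 = 11.6 now. The licensor offers 11.6 and keeps 20 − 11.6 = 8.4.
Round 1 (the licensee proposes): the licensor can get 8.4 next round, worth 0.92 × 8.4 = 7.728 now. The licensee offers 7.728 and keeps 20 − 7.728 = 12.272.

7.73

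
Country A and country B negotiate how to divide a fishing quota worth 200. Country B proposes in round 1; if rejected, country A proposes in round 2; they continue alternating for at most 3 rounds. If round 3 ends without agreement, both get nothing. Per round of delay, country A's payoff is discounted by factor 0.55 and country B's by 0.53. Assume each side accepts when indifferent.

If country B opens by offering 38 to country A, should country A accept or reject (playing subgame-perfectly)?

Reject

Round 3 (country B proposes): country A will accept anything ≥ 0, so country B offers 0 and keeps 200.
Round 2 (country A proposes): country B can get 200 next round, worth 0.53 × 200 = 106 now; country A offers that and keeps 94.
So by rejecting in round 1, country A gets 94 next round, worth 0.55 × 94 = 51.7 now.
Offer 38 < 51.7, so country A rejects.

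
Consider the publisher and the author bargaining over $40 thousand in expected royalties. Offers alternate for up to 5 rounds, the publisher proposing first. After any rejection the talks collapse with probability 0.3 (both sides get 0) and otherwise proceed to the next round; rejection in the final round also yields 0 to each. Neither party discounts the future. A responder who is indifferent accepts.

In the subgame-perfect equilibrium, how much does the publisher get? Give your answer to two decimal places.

27.48

By backward induction:
Round 5 (the publisher proposes): rejection yields 0 for the author; the publisher offers 0 and keeps 40.
Round 4 (the author proposes): rejecting gives the publisher an expected 0.7 × 40 = 28. The author offers 28 and keeps 40 − 28 = 12.
Round 3 (the publisher proposes): rejecting gives the author an expected 0.7 × 12 = 8.4. The publisher offers 8.4 and keeps 40 − 8.4 = 31.6.
Round 2 (the author proposes): rejecting gives the publisher an expected 0.7 × 31.6 = 22.12, so the author offers 22.12, keeping 17.88.
Round 1 (the publisher proposes): rejecting gives the author an expected 0.7 × 17.88 = 12.516; the publisher offers that and keeps 27.484.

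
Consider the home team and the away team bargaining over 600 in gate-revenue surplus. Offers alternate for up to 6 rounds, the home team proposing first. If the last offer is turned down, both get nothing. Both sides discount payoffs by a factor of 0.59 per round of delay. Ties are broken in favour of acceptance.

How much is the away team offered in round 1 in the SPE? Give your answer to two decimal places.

Round 6 (the away team proposes): rejection yields 0 for the home team; the away team offers 0 and keeps 600.
Round 5 (the home team proposes): the away team can get 600 next round, worth 0.59 × 600 = 354 now; the home team offers that and keeps 246.
Round 4 (the away team proposes): the home team can get 246 next round, worth 0.59 × 246 = 145.14 now. The away team offers 145.14 and keeps 600 − 145.14 = 454.86.
Round 3 (the home team proposes): the away team can get 454.86 next round, worth 0.59 × 454.86 = 268.3674 now. The home team offers 268.3674 and keeps 600 − 268.3674 = 331.6326.
Round 2 (the away team proposes): the home team can get 331.6326 next round, worth 0.59 × 331.6326 = 195.663234 now; the away team offers that and keeps 404.336766.
Round 1 (the home team proposes): the away team can get 404.336766 next round, worth 0.59 × 404.336766 = 238.55869194 now. The home team offers 238.55869194 and keeps 600 − 238.55869194 = 361.44130806.

238.56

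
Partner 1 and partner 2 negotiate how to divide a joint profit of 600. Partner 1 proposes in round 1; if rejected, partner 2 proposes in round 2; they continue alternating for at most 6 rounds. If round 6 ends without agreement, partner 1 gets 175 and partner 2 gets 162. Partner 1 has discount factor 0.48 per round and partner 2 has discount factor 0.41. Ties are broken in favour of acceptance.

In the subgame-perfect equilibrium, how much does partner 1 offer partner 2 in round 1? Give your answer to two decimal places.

Solve by backward induction from round 6.
Round 6 (partner 2 proposes): partner 1 gets 175 if talks fail, so partner 2 offers 175 and keeps 425.
Round 5 (partner 1 proposes): partner 2 can get 425 next round, worth 0.41 × 425 = 174.25 now. Partner 1 offers 174.25 and keeps 600 − 174.25 = 425.75.
Round 4 (partner 2 proposes): partner 1 can get 425.75 next round, worth 0.48 × 425.75 = 204.36 now, so partner 2 offers 204.36, keeping 395.64.
Round 3 (partner 1 proposes): partner 2 can get 395.64 next round, worth 0.41 × 395.64 = 162.2124 now, so partner 1 offers 162.2124, keeping 437.7876.
Round 2 (partner 2 proposes): partner 1 can get 437.7876 next round, worth 0.48 × 437.7876 = 210.138048 now; partner 2 offers that and keeps 389.861952.
Round 1 (partner 1 proposes): partner 2 can get 389.861952 next round, worth 0.41 × 389.861952 = 159.84340032 now. Partner 1 offers 159.84340032 and keeps 600 − 159.84340032 = 440.15659968.

159.84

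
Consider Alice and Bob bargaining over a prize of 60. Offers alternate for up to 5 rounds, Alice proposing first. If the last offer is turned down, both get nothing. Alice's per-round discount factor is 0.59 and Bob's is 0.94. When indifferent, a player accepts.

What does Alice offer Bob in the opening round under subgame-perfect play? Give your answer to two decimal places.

Solve by backward induction from round 5.
Round 5 (Alice proposes): rejection yields 0 for Bob; Alice offers 0 and keeps 60.
Round 4 (Bob proposes): Alice can get 60 next round, worth 0.59 × 60 = 35.4 now, so Bob offers 35.4, keeping 24.6.
Round 3 (Alice proposes): Bob can get 24.6 next round, worth 0.94 × 24.6 = 23.124 now, so Alice offers 23.124, keeping 36.876.
Round 2 (Bob proposes): Alice can get 36.876 next round, worth 0.59 × 36.876 = 21.75684 now; Bob offers that and keeps 38.24316.
Round 1 (Alice proposes): Bob can get 38.24316 next round, worth 0.94 × 38.24316 = 35.9485704 now; Alice offers that and keeps 24.0514296.

35.95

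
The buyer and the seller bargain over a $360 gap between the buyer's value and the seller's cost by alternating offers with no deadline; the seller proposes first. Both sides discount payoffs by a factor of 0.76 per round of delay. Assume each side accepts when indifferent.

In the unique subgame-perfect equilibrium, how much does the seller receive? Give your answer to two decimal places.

204.55

Let x be the seller's share when the seller proposes and y be the buyer's share when the buyer proposes.
The buyer accepts iff offered ≥ 0.76·y, so x = 360 − 0.76y. Symmetrically y = 360 − 0.76x.
Substituting: x = 360 − 0.76(360 − 0.76x), giving x(1 − 0.76·0.76) = 360(1 − 0.76).
So x = 360 × 0.24 / 0.4224 ≈ 204.5455, and the buyer receives 360 − x ≈ 155.4545.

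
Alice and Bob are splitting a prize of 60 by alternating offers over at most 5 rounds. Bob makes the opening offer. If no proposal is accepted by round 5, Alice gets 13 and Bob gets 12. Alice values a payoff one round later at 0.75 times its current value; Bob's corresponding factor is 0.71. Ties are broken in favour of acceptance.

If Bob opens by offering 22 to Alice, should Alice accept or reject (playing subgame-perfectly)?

Round 5 (Bob proposes): Alice gets 13 if talks fail, so Bob offers 13 and keeps 47.
Round 4 (Alice proposes): Bob can get 47 next round, worth 0.71 × 47 = 33.37 now, so Alice offers 33.37, keeping 26.63.
Round 3 (Bob proposes): Alice can get 26.63 next round, worth 0.75 × 26.63 = 19.9725 now, so Bob offers 19.9725, keeping 40.0275.
Round 2 (Alice proposes): Bob can get 40.0275 next round, worth 0.71 × 40.0275 = 28.419525 now, so Alice offers 28.419525, keeping 31.580475.
So by rejecting in round 1, Alice gets 31.580475 next round, worth 0.75 × 31.580475 = 23.68535625 now.
Offer 22 < 23.68535625, so Alice rejects.

Reject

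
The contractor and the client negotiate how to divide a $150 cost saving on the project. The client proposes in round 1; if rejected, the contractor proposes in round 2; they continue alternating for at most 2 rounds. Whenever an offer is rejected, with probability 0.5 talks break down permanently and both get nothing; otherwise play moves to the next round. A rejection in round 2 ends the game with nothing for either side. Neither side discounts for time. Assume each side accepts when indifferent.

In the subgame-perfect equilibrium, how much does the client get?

75

Round 2 (the contractor proposes): the client will accept anything ≥ 0, so the contractor offers 0 and keeps 150.
Round 1 (the client proposes): rejecting gives the contractor an expected 0.5 × 150 = 75, so the client offers 75, keeping 75.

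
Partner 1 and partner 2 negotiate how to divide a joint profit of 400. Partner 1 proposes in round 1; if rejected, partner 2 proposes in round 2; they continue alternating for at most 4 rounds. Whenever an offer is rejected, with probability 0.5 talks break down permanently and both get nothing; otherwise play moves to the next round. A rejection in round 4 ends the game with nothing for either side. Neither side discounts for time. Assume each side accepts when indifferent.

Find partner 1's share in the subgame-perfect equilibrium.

Round 4 (partner 2 proposes): rejection yields 0 for partner 1; partner 2 offers 0 and keeps 400.
Round 3 (partner 1 proposes): rejecting gives partner 2 an expected 0.5 × 400 = 200. Partner 1 offers 200 and keeps 400 − 200 = 200.
Round 2 (partner 2 proposes): rejecting gives partner 1 an expected 0.5 × 200 = 100; partner 2 offers that and keeps 300.
Round 1 (partner 1 proposes): rejecting gives partner 2 an expected 0.5 × 300 = 150. Partner 1 offers 150 and keeps 400 − 150 = 250.

250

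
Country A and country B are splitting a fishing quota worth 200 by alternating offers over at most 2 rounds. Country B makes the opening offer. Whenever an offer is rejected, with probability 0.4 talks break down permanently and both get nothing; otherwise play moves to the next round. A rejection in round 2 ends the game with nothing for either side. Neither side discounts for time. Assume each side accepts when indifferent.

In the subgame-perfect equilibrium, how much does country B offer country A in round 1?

120

Round 2 (country A proposes): rejection yields 0 for country B; country A offers 0 and keeps 200.
Round 1 (country B proposes): rejecting gives country A an expected 0.6 × 200 = 120; country B offers that and keeps 80.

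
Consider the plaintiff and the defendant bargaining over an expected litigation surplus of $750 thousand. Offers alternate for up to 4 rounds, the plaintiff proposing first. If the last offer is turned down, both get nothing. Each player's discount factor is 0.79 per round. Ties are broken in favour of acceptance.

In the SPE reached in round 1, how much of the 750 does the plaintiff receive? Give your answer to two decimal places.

255.80

Round 4 (the defendant proposes): the plaintiff will accept anything ≥ 0, so the defendant offers 0 and keeps 750.
Round 3 (the plaintiff proposes): the defendant can get 750 next round, worth 0.79 × 750 = 592.5 now. The plaintiff offers 592.5 and keeps 750 − 592.5 = 157.5.
Round 2 (the defendant proposes): the plaintiff can get 157.5 next round, worth 0.79 × 157.5 = 124.425 now, so the defendant offers 124.425, keeping 625.575.
Round 1 (the plaintiff proposes): the defendant can get 625.575 next round, worth 0.79 × 625.575 = 494.20425 now; the plaintiff offers that and keeps 255.79575.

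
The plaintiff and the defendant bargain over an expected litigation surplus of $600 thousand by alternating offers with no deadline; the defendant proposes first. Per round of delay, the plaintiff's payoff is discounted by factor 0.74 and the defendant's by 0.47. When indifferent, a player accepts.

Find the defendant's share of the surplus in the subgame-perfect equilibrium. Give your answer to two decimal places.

239.19

When the defendant proposes, the plaintiff accepts any offer worth at least 0.74 times what the plaintiff would get by proposing next round; and vice versa.
This gives x = 600 − 0.74y and y = 600 − 0.47x, where x and y are each side's share when it proposes.
Hence (1 − 0.74·0.47)x = 600(1 − 0.74), i.e. 0.6522·x = 156.
x ≈ 239.1904; the plaintiff's share is 600 − x ≈ 360.8096.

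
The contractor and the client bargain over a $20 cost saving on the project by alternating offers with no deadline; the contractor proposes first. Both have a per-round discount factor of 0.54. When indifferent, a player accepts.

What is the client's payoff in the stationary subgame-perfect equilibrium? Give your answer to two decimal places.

7.01

In a stationary SPE each proposer offers the other exactly their discounted continuation value.
If the contractor keeps x when proposing and the client keeps y when proposing, then x = 20 − 0.54y and y = 20 − 0.54x.
Solving: x = 20(1 − 0.54) / (1 − 0.54·0.54) = 9.2 / 0.7084 ≈ 12.9870.
The client gets 20 − 12.9870 ≈ 7.0130.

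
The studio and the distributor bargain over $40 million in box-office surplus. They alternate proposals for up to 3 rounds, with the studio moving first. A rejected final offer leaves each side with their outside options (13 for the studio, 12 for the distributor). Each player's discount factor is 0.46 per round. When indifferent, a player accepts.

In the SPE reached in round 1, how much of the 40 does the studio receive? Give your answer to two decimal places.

27.52

Solve by backward induction from round 3.
Round 3 (the studio proposes): the distributor gets 12 if talks fail, so the studio offers 12 and keeps 28.
Round 2 (the distributor proposes): the studio can get 28 next round, worth 0.46 × 28 = 12.88 now. The distributor offers 12.88 and keeps 40 − 12.88 = 27.12.
Round 1 (the studio proposes): the distributor can get 27.12 next round, worth 0.46 × 27.12 = 12.4752 now, so the studio offers 12.4752, keeping 27.5248.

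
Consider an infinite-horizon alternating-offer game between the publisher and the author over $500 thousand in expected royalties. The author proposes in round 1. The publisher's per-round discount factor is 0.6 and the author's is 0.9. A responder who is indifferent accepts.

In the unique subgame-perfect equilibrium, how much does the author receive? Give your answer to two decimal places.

434.78

Let x be the author's share when the author proposes and y be the publisher's share when the publisher proposes.
The publisher accepts iff offered ≥ 0.6·y, so x = 500 − 0.6y. Symmetrically y = 500 − 0.9x.
Substituting: x = 500 − 0.6(500 − 0.9x), giving x(1 − 0.9·0.6) = 500(1 − 0.6).
So x = 500 × 0.4 / 0.46 ≈ 434.7826, and the publisher receives 500 − x ≈ 65.2174.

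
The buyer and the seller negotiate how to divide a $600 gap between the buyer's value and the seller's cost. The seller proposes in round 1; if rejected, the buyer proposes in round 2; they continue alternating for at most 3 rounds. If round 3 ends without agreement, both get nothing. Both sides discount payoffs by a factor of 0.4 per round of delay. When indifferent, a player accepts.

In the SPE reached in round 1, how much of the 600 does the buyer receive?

Round 3 (the seller proposes): the buyer will accept anything ≥ 0, so the seller offers 0 and keeps 600.
Round 2 (the buyer proposes): the seller can get 600 next round, worth 0.4 × 600 = 240 now; the buyer offers that and keeps 360.
Round 1 (the seller proposes): the buyer can get 360 next round, worth 0.4 × 360 = 144 now. The seller offers 144 and keeps 600 − 144 = 456.

144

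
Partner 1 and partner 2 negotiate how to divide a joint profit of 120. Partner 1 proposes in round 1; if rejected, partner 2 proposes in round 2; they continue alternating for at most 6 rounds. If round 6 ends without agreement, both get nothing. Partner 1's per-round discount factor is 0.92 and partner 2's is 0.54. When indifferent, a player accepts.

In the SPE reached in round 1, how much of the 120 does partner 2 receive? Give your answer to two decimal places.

Work backward from the last round.
Round 6 (partner 2 proposes): partner 1 will accept anything ≥ 0, so partner 2 offers 0 and keeps 120.
Round 5 (partner 1 proposes): partner 2 can get 120 next round, worth 0.54 × 120 = 64.8 now, so partner 1 offers 64.8, keeping 55.2.
Round 4 (partner 2 proposes): partner 1 can get 55.2 next round, worth 0.92 × 55.2 = 50.784 now, so partner 2 offers 50.784, keeping 69.216.
Round 3 (partner 1 proposes): partner 2 can get 69.216 next round, worth 0.54 × 69.216 = 37.37664 now, so partner 1 offers 37.37664, keeping 82.62336.
Round 2 (partner 2 proposes): partner 1 can get 82.62336 next round, worth 0.92 × 82.62336 = 76.0134912 now, so partner 2 offers 76.0134912, keeping 43.9865088.
Round 1 (partner 1 proposes): partner 2 can get 43.9865088 next round, worth 0.54 × 43.9865088 = 23.752714752 now. Partner 1 offers 23.752714752 and keeps 120 − 23.752714752 = 96.247285248.

23.75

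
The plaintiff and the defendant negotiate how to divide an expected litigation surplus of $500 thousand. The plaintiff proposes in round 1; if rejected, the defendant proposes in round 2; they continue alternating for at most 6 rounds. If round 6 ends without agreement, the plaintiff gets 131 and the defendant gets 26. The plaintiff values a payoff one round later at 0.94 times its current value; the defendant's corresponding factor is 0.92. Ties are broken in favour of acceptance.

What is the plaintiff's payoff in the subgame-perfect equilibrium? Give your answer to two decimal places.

Round 6 (the defendant proposes): the plaintiff gets 131 if talks fail, so the defendant offers 131 and keeps 369.
Round 5 (the plaintiff proposes): the defendant can get 369 next round, worth 0.92 × 369 = 339.48 now; the plaintiff offers that and keeps 160.52.
Round 4 (the defendant proposes): the plaintiff can get 160.52 next round, worth 0.94 × 160.52 = 150.8888 now; the defendant offers that and keeps 349.1112.
Round 3 (the plaintiff proposes): the defendant can get 349.1112 next round, worth 0.92 × 349.1112 = 321.182304 now, so the plaintiff offers 321.182304, keeping 178.817696.
Round 2 (the defendant proposes): the plaintiff can get 178.817696 next round, worth 0.94 × 178.817696 = 168.08863424 now; the defendant offers that and keeps 331.91136576.
Round 1 (the plaintiff proposes): the defendant can get 331.91136576 next round, worth 0.92 × 331.91136576 = 305.3584564992 now, so the plaintiff offers 305.3584564992, keeping 194.6415435008.

194.64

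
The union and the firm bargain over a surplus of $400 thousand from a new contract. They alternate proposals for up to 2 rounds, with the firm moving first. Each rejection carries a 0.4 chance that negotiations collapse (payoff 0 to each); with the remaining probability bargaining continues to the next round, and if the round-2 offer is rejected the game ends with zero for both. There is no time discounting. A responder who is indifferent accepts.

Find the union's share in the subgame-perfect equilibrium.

240

Round 2 (the union proposes): rejection yields 0 for the firm; the union offers 0 and keeps 400.
Round 1 (the firm proposes): rejecting gives the union an expected 0.6 × 400 = 240; the firm offers that and keeps 160.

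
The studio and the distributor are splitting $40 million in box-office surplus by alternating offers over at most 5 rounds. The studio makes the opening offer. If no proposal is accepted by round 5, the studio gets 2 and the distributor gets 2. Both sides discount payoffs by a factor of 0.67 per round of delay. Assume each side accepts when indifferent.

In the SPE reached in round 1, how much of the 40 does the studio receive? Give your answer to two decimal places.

Round 5 (the studio proposes): the distributor gets 2 if talks fail, so the studio offers 2 and keeps 38.
Round 4 (the distributor proposes): the studio can get 38 next round, worth 0.67 × 38 = 25.46 now; the distributor offers that and keeps 14.54.
Round 3 (the studio proposes): the distributor can get 14.54 next round, worth 0.67 × 14.54 = 9.7418 now; the studio offers that and keeps 30.2582.
Round 2 (the distributor proposes): the studio can get 30.2582 next round, worth 0.67 × 30.2582 = 20.272994 now, so the distributor offers 20.272994, keeping 19.727006.
Round 1 (the studio proposes): the distributor can get 19.727006 next round, worth 0.67 × 19.727006 = 13.21709402 now. The studio offers 13.21709402 and keeps 40 − 13.21709402 = 26.78290598.

26.78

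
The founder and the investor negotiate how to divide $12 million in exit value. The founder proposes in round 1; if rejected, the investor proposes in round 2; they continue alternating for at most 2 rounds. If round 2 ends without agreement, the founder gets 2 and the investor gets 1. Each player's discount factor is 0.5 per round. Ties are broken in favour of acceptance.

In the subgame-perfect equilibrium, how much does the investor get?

By backward induction:
Round 2 (the investor proposes): the founder gets 2 if talks fail, so the investor offers 2 and keeps 10.
Round 1 (the founder proposes): the investor can get 10 next round, worth 0.5 × 10 = 5 now, so the founder offers 5, keeping 7.

5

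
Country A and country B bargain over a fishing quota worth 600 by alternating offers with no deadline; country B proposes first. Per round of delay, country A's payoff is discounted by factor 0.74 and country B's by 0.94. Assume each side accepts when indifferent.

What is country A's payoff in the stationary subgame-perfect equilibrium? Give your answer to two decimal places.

87.52

When country B proposes, country A accepts any offer worth at least 0.74 times what country A would get by proposing next round; and vice versa.
This gives x = 600 − 0.74y and y = 600 − 0.94x, where x and y are each side's share when it proposes.
Hence (1 − 0.74·0.94)x = 600(1 − 0.74), i.e. 0.3044·x = 156.
x ≈ 512.4836; country A's share is 600 − x ≈ 87.5164.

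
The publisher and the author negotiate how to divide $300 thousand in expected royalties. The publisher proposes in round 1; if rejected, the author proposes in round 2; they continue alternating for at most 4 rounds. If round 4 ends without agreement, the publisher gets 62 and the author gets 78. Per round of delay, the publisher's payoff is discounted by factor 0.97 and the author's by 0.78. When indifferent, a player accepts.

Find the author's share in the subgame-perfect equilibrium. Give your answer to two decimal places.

147.48

Round 4 (the author proposes): the publisher gets 62 if talks fail, so the author offers 62 and keeps 238.
Round 3 (the publisher proposes): the author can get 238 next round, worth 0.78 × 238 = 185.64 now. The publisher offers 185.64 and keeps 300 − 185.64 = 114.36.
Round 2 (the author proposes): the publisher can get 114.36 next round, worth 0.97 × 114.36 = 110.9292 now; the author offers that and keeps 189.0708.
Round 1 (the publisher proposes): the author can get 189.0708 next round, worth 0.78 × 189.0708 = 147.475224 now, so the publisher offers 147.475224, keeping 152.524776.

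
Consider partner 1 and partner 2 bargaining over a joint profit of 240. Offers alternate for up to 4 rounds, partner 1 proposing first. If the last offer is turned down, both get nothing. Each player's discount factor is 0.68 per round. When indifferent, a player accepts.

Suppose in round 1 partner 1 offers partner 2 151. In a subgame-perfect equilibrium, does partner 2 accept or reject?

Round 4 (partner 2 proposes): rejection yields 0 for partner 1; partner 2 offers 0 and keeps 240.
Round 3 (partner 1 proposes): partner 2 can get 240 next round, worth 0.68 × 240 = 163.2 now. Partner 1 offers 163.2 and keeps 240 − 163.2 = 76.8.
Round 2 (partner 2 proposes): partner 1 can get 76.8 next round, worth 0.68 × 76.8 = 52.224 now, so partner 2 offers 52.224, keeping 187.776.
So by rejecting in round 1, partner 2 gets 187.776 next round, worth 0.68 × 187.776 = 127.68768 now.
Offer 151 ≥ 127.68768, so partner 2 accepts.

Accept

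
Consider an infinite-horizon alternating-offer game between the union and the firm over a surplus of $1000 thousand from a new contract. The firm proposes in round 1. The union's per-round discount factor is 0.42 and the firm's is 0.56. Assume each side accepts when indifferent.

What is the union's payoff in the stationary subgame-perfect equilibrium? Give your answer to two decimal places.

241.63

Let x be the firm's share when the firm proposes and y be the union's share when the union proposes.
The union accepts iff offered ≥ 0.42·y, so x = 1000 − 0.42y. Symmetrically y = 1000 − 0.56x.
Substituting: x = 1000 − 0.42(1000 − 0.56x), giving x(1 − 0.56·0.42) = 1000(1 − 0.42).
So x = 1000 × 0.58 / 0.7648 ≈ 758.3682, and the union receives 1000 − x ≈ 241.6318.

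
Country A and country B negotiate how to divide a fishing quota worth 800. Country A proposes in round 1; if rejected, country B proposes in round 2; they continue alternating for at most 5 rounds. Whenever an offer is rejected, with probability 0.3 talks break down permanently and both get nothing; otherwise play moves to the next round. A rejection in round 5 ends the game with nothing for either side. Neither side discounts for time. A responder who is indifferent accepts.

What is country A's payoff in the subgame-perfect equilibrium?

549.68

Round 5 (country A proposes): rejection yields 0 for country B; country A offers 0 and keeps 800.
Round 4 (country B proposes): rejecting gives country A an expected 0.7 × 800 = 560, so country B offers 560, keeping 240.
Round 3 (country A proposes): rejecting gives country B an expected 0.7 × 240 = 168. Country A offers 168 and keeps 800 − 168 = 632.
Round 2 (country B proposes): rejecting gives country A an expected 0.7 × 632 = 442.4; country B offers that and keeps 357.6.
Round 1 (country A proposes): rejecting gives country B an expected 0.7 × 357.6 = 250.32. Country A offers 250.32 and keeps 800 − 250.32 = 549.68.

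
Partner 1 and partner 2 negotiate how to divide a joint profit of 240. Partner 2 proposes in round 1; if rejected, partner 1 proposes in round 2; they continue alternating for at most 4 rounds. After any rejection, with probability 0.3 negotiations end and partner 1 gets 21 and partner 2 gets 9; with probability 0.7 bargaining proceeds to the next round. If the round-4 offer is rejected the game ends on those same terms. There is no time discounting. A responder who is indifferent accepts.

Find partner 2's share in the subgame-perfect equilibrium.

By backward induction:
Round 4 (partner 1 proposes): partner 2 gets 9 if talks fail, so partner 1 offers 9 and keeps 231.
Round 3 (partner 2 proposes): rejecting gives partner 1 an expected 0.7 × 231 + 0.3 × 21 = 168. Partner 2 offers 168 and keeps 240 − 168 = 72.
Round 2 (partner 1 proposes): rejecting gives partner 2 an expected 0.7 × 72 + 0.3 × 9 = 53.1. Partner 1 offers 53.1 and keeps 240 − 53.1 = 186.9.
Round 1 (partner 2 proposes): rejecting gives partner 1 an expected 0.7 × 186.9 + 0.3 × 21 = 137.13, so partner 2 offers 137.13, keeping 102.87.

102.87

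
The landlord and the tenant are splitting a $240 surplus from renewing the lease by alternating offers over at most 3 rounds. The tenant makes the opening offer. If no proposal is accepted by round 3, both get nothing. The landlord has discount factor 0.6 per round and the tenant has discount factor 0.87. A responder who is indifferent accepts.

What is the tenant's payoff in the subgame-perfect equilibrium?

221.28

Round 3 (the tenant proposes): rejection yields 0 for the landlord; the tenant offers 0 and keeps 240.
Round 2 (the landlord proposes): the tenant can get 240 next round, worth 0.87 × 240 = 208.8 now. The landlord offers 208.8 and keeps 240 − 208.8 = 31.2.
Round 1 (the tenant proposes): the landlord can get 31.2 next round, worth 0.6 × 31.2 = 18.72 now. The tenant offers 18.72 and keeps 240 − 18.72 = 221.28.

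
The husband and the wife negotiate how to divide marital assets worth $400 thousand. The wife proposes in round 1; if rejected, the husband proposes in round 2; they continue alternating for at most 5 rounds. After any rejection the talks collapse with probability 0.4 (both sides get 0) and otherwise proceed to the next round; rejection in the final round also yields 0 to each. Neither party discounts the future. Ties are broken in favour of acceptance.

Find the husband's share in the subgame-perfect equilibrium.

By backward induction:
Round 5 (the wife proposes): the husband will accept anything ≥ 0, so the wife offers 0 and keeps 400.
Round 4 (the husband proposes): rejecting gives the wife an expected 0.6 × 400 = 240, so the husband offers 240, keeping 160.
Round 3 (the wife proposes): rejecting gives the husband an expected 0.6 × 160 = 96; the wife offers that and keeps 304.
Round 2 (the husband proposes): rejecting gives the wife an expected 0.6 × 304 = 182.4; the husband offers that and keeps 217.6.
Round 1 (the wife proposes): rejecting gives the husband an expected 0.6 × 217.6 = 130.56; the wife offers that and keeps 269.44.

130.56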